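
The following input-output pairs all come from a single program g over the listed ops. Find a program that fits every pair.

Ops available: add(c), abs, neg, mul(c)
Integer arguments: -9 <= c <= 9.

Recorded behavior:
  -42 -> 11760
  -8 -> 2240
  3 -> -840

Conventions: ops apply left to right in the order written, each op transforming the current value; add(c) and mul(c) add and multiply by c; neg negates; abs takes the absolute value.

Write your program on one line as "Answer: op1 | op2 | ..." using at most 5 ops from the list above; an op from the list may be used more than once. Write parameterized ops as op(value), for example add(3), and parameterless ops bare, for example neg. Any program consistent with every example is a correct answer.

mul(-8) | mul(-7) | neg | mul(5)

Check, running the answer program on each example:
  -42 -> 336 -> -2352 -> 2352 -> 11760
  -8 -> 64 -> -448 -> 448 -> 2240
  3 -> -24 -> 168 -> -168 -> -840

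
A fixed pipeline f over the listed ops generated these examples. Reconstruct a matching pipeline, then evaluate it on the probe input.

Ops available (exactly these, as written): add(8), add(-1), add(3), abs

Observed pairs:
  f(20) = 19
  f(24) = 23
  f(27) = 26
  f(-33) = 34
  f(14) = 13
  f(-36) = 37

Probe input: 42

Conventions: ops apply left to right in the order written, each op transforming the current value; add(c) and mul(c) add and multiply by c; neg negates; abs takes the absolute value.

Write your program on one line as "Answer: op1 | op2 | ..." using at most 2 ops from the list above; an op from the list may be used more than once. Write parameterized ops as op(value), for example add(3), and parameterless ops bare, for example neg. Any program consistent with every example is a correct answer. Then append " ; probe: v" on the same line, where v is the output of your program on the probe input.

add(-1) | abs ; probe: 41

Check, running the answer program on each example:
  20 -> 19 -> 19
  24 -> 23 -> 23
  27 -> 26 -> 26
  -33 -> -34 -> 34
  14 -> 13 -> 13
  -36 -> -37 -> 37
  probe: 42 -> 41 -> 41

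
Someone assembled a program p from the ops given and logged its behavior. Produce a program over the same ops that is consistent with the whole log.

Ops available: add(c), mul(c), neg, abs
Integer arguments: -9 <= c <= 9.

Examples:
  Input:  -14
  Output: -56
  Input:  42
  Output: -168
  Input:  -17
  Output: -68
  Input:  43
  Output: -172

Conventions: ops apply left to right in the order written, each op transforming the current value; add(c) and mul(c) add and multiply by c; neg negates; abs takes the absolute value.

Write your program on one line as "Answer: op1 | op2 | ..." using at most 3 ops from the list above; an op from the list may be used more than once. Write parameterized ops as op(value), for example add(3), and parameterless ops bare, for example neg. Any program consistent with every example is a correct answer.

mul(4) | abs | neg

Check, running the answer program on each example:
  -14 -> -56 -> 56 -> -56
  42 -> 168 -> 168 -> -168
  -17 -> -68 -> 68 -> -68
  43 -> 172 -> 172 -> -172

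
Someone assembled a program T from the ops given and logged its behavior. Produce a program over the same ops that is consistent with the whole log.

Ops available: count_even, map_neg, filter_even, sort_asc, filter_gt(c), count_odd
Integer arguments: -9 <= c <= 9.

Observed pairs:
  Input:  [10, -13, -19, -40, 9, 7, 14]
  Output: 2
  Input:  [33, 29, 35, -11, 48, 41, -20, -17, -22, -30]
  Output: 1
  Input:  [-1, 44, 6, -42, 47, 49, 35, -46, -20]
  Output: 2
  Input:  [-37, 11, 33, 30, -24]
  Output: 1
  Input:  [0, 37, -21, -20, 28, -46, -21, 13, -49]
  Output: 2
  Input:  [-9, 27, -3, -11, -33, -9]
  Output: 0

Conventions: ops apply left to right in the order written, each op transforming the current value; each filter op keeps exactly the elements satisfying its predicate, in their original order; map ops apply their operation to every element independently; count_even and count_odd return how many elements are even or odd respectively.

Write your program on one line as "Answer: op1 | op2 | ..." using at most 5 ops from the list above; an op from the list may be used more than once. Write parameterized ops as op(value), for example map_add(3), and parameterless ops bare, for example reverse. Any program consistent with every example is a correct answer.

filter_even | filter_gt(-7) | sort_asc | count_even

Check, running the answer program on each example:
  [10, -13, -19, -40, 9, 7, 14] -> [10, -40, 14] -> [10, 14] -> [10, 14] -> 2
  [33, 29, 35, -11, 48, 41, -20, -17, -22, -30] -> [48, -20, -22, -30] -> [48] -> [48] -> 1
  [-1, 44, 6, -42, 47, 49, 35, -46, -20] -> [44, 6, -42, -46, -20] -> [44, 6] -> [6, 44] -> 2
  [-37, 11, 33, 30, -24] -> [30, -24] -> [30] -> [30] -> 1
  [0, 37, -21, -20, 28, -46, -21, 13, -49] -> [0, -20, 28, -46] -> [0, 28] -> [0, 28] -> 2
  [-9, 27, -3, -11, -33, -9] -> [] -> [] -> [] -> 0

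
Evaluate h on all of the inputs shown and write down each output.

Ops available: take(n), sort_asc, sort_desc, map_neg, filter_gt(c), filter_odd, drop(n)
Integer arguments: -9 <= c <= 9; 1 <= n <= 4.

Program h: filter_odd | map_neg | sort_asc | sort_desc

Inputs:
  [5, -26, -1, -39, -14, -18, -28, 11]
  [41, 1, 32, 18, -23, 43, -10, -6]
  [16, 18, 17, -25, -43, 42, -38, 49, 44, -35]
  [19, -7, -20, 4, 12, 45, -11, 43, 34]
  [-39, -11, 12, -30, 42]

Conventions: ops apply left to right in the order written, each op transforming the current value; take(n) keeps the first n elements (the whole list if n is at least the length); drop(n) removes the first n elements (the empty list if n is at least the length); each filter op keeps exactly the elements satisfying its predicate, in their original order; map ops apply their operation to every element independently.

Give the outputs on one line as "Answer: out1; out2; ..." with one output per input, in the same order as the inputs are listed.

Execution, op by op:
  [5, -26, -1, -39, -14, -18, -28, 11] -> [5, -1, -39, 11] -> [-5, 1, 39, -11] -> [-11, -5, 1, 39] -> [39, 1, -5, -11]
  [41, 1, 32, 18, -23, 43, -10, -6] -> [41, 1, -23, 43] -> [-41, -1, 23, -43] -> [-43, -41, -1, 23] -> [23, -1, -41, -43]
  [16, 18, 17, -25, -43, 42, -38, 49, 44, -35] -> [17, -25, -43, 49, -35] -> [-17, 25, 43, -49, 35] -> [-49, -17, 25, 35, 43] -> [43, 35, 25, -17, -49]
  [19, -7, -20, 4, 12, 45, -11, 43, 34] -> [19, -7, 45, -11, 43] -> [-19, 7, -45, 11, -43] -> [-45, -43, -19, 7, 11] -> [11, 7, -19, -43, -45]
  [-39, -11, 12, -30, 42] -> [-39, -11] -> [39, 11] -> [11, 39] -> [39, 11]

[39, 1, -5, -11]; [23, -1, -41, -43]; [43, 35, 25, -17, -49]; [11, 7, -19, -43, -45]; [39, 11]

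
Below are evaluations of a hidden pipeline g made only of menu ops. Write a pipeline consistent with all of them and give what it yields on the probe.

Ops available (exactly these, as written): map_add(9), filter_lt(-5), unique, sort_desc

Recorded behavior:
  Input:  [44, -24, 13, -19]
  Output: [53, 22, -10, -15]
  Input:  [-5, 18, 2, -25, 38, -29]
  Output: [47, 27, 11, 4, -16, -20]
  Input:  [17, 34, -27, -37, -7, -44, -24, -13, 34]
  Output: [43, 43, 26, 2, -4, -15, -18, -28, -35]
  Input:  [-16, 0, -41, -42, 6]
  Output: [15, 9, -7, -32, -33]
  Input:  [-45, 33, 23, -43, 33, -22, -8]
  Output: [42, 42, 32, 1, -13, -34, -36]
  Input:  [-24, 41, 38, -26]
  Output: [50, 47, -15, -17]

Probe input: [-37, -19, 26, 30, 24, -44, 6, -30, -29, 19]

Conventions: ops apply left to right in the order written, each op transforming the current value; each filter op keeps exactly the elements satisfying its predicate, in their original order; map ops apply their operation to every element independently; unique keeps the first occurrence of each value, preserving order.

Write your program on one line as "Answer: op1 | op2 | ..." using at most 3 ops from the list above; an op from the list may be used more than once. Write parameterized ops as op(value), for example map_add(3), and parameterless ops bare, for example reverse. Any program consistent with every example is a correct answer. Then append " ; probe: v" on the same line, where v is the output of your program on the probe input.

map_add(9) | sort_desc ; probe: [39, 35, 33, 28, 15, -10, -20, -21, -28, -35]

Check, running the answer program on each example:
  [44, -24, 13, -19] -> [53, -15, 22, -10] -> [53, 22, -10, -15]
  [-5, 18, 2, -25, 38, -29] -> [4, 27, 11, -16, 47, -20] -> [47, 27, 11, 4, -16, -20]
  [17, 34, -27, -37, -7, -44, -24, -13, 34] -> [26, 43, -18, -28, 2, -35, -15, -4, 43] -> [43, 43, 26, 2, -4, -15, -18, -28, -35]
  [-16, 0, -41, -42, 6] -> [-7, 9, -32, -33, 15] -> [15, 9, -7, -32, -33]
  [-45, 33, 23, -43, 33, -22, -8] -> [-36, 42, 32, -34, 42, -13, 1] -> [42, 42, 32, 1, -13, -34, -36]
  [-24, 41, 38, -26] -> [-15, 50, 47, -17] -> [50, 47, -15, -17]
  probe: [-37, -19, 26, 30, 24, -44, 6, -30, -29, 19] -> [-28, -10, 35, 39, 33, -35, 15, -21, -20, 28] -> [39, 35, 33, 28, 15, -10, -20, -21, -28, -35]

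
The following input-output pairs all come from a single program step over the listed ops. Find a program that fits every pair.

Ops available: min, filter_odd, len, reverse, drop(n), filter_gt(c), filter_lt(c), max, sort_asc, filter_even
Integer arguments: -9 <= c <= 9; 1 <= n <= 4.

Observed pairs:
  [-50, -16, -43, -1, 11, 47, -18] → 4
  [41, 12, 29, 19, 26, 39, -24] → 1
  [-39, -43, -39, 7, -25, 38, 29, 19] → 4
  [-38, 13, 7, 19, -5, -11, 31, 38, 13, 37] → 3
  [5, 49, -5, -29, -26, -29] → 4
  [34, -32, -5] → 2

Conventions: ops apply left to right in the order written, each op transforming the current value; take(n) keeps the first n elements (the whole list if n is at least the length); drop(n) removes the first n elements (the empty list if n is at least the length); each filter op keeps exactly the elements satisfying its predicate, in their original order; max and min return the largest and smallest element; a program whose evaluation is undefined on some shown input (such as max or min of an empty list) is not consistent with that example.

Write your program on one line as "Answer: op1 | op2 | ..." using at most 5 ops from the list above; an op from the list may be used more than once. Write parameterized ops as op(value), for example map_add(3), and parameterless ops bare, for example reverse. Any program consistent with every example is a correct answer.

sort_asc | filter_lt(-4) | reverse | len

Check, running the answer program on each example:
  [-50, -16, -43, -1, 11, 47, -18] -> [-50, -43, -18, -16, -1, 11, 47] -> [-50, -43, -18, -16] -> [-16, -18, -43, -50] -> 4
  [41, 12, 29, 19, 26, 39, -24] -> [-24, 12, 19, 26, 29, 39, 41] -> [-24] -> [-24] -> 1
  [-39, -43, -39, 7, -25, 38, 29, 19] -> [-43, -39, -39, -25, 7, 19, 29, 38] -> [-43, -39, -39, -25] -> [-25, -39, -39, -43] -> 4
  [-38, 13, 7, 19, -5, -11, 31, 38, 13, 37] -> [-38, -11, -5, 7, 13, 13, 19, 31, 37, 38] -> [-38, -11, -5] -> [-5, -11, -38] -> 3
  [5, 49, -5, -29, -26, -29] -> [-29, -29, -26, -5, 5, 49] -> [-29, -29, -26, -5] -> [-5, -26, -29, -29] -> 4
  [34, -32, -5] -> [-32, -5, 34] -> [-32, -5] -> [-5, -32] -> 2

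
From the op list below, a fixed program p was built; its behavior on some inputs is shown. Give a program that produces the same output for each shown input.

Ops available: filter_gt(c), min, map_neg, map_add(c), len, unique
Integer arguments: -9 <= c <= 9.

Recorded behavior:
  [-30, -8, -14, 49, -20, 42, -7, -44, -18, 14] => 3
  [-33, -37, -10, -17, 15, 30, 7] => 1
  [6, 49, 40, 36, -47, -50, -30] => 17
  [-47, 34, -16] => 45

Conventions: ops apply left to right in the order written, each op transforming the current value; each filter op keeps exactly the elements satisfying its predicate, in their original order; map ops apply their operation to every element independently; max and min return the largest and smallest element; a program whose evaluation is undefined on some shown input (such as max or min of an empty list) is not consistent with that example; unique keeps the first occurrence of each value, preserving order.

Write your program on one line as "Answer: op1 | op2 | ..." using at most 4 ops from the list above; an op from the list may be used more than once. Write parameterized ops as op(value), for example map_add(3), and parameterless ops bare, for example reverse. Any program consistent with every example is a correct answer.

map_add(9) | filter_gt(-2) | map_add(2) | min

Check, running the answer program on each example:
  [-30, -8, -14, 49, -20, 42, -7, -44, -18, 14] -> [-21, 1, -5, 58, -11, 51, 2, -35, -9, 23] -> [1, 58, 51, 2, 23] -> [3, 60, 53, 4, 25] -> 3
  [-33, -37, -10, -17, 15, 30, 7] -> [-24, -28, -1, -8, 24, 39, 16] -> [-1, 24, 39, 16] -> [1, 26, 41, 18] -> 1
  [6, 49, 40, 36, -47, -50, -30] -> [15, 58, 49, 45, -38, -41, -21] -> [15, 58, 49, 45] -> [17, 60, 51, 47] -> 17
  [-47, 34, -16] -> [-38, 43, -7] -> [43] -> [45] -> 45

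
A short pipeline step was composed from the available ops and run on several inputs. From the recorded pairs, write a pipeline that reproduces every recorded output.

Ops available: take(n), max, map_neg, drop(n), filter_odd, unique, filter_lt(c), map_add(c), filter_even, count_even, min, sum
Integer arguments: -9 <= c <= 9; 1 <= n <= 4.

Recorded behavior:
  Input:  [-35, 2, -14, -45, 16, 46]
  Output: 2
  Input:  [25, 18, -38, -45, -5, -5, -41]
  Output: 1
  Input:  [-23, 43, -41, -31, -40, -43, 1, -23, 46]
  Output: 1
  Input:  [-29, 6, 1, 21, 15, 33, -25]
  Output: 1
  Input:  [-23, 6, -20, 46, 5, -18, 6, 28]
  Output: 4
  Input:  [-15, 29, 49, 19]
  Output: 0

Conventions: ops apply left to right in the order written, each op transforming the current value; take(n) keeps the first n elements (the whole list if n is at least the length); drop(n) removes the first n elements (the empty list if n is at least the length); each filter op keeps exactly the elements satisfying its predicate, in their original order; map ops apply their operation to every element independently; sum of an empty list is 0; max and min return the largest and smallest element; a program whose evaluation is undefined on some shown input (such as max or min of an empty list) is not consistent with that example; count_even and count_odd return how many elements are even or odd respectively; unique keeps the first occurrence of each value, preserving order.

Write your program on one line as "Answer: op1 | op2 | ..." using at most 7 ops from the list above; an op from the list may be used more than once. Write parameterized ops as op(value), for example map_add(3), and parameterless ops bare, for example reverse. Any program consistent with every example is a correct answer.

filter_even | filter_lt(7) | map_add(8) | map_neg | map_add(-2) | count_even

Check, running the answer program on each example:
  [-35, 2, -14, -45, 16, 46] -> [2, -14, 16, 46] -> [2, -14] -> [10, -6] -> [-10, 6] -> [-12, 4] -> 2
  [25, 18, -38, -45, -5, -5, -41] -> [18, -38] -> [-38] -> [-30] -> [30] -> [28] -> 1
  [-23, 43, -41, -31, -40, -43, 1, -23, 46] -> [-40, 46] -> [-40] -> [-32] -> [32] -> [30] -> 1
  [-29, 6, 1, 21, 15, 33, -25] -> [6] -> [6] -> [14] -> [-14] -> [-16] -> 1
  [-23, 6, -20, 46, 5, -18, 6, 28] -> [6, -20, 46, -18, 6, 28] -> [6, -20, -18, 6] -> [14, -12, -10, 14] -> [-14, 12, 10, -14] -> [-16, 10, 8, -16] -> 4
  [-15, 29, 49, 19] -> [] -> [] -> [] -> [] -> [] -> 0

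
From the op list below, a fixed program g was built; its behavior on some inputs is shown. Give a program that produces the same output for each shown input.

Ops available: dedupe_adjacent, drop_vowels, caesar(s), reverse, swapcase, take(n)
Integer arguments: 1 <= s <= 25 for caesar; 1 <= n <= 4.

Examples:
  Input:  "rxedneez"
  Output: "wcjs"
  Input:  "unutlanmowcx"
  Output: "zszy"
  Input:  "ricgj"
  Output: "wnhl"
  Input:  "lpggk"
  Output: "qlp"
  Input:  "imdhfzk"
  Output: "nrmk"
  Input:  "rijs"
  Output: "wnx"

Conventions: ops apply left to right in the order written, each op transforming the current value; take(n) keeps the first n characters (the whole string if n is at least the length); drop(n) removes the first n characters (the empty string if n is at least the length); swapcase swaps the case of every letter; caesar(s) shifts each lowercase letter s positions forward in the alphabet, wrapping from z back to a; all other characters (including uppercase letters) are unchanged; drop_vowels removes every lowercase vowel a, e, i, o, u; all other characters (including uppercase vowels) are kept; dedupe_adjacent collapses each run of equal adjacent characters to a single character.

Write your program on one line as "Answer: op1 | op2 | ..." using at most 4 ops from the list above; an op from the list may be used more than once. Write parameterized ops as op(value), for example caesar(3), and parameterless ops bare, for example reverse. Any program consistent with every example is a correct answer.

caesar(5) | drop_vowels | dedupe_adjacent | take(4)

Check, running the answer program on each example:
  "rxedneez" -> "wcjisjje" -> "wcjsjj" -> "wcjsj" -> "wcjs"
  "unutlanmowcx" -> "zszyqfsrtbhc" -> "zszyqfsrtbhc" -> "zszyqfsrtbhc" -> "zszy"
  "ricgj" -> "wnhlo" -> "wnhl" -> "wnhl" -> "wnhl"
  "lpggk" -> "qullp" -> "qllp" -> "qlp" -> "qlp"
  "imdhfzk" -> "nrimkep" -> "nrmkp" -> "nrmkp" -> "nrmk"
  "rijs" -> "wnox" -> "wnx" -> "wnx" -> "wnx"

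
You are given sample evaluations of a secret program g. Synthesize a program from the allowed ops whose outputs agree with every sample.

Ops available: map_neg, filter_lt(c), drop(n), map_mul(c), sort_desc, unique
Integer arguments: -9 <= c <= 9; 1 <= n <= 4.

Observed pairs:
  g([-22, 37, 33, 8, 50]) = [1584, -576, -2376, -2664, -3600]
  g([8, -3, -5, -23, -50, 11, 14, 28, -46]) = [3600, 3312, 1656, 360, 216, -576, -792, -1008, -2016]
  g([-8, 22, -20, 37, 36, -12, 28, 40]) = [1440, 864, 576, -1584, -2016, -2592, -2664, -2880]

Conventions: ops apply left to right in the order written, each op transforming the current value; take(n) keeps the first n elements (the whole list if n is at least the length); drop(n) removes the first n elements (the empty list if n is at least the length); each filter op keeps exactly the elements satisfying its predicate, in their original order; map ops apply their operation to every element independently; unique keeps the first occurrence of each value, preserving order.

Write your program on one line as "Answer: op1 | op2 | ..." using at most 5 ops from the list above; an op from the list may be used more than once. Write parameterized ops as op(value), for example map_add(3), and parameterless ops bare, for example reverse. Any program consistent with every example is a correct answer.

sort_desc | map_mul(-9) | map_mul(-8) | map_neg | sort_desc

Check, running the answer program on each example:
  [-22, 37, 33, 8, 50] -> [50, 37, 33, 8, -22] -> [-450, -333, -297, -72, 198] -> [3600, 2664, 2376, 576, -1584] -> [-3600, -2664, -2376, -576, 1584] -> [1584, -576, -2376, -2664, -3600]
  [8, -3, -5, -23, -50, 11, 14, 28, -46] -> [28, 14, 11, 8, -3, -5, -23, -46, -50] -> [-252, -126, -99, -72, 27, 45, 207, 414, 450] -> [2016, 1008, 792, 576, -216, -360, -1656, -3312, -3600] -> [-2016, -1008, -792, -576, 216, 360, 1656, 3312, 3600] -> [3600, 3312, 1656, 360, 216, -576, -792, -1008, -2016]
  [-8, 22, -20, 37, 36, -12, 28, 40] -> [40, 37, 36, 28, 22, -8, -12, -20] -> [-360, -333, -324, -252, -198, 72, 108, 180] -> [2880, 2664, 2592, 2016, 1584, -576, -864, -1440] -> [-2880, -2664, -2592, -2016, -1584, 576, 864, 1440] -> [1440, 864, 576, -1584, -2016, -2592, -2664, -2880]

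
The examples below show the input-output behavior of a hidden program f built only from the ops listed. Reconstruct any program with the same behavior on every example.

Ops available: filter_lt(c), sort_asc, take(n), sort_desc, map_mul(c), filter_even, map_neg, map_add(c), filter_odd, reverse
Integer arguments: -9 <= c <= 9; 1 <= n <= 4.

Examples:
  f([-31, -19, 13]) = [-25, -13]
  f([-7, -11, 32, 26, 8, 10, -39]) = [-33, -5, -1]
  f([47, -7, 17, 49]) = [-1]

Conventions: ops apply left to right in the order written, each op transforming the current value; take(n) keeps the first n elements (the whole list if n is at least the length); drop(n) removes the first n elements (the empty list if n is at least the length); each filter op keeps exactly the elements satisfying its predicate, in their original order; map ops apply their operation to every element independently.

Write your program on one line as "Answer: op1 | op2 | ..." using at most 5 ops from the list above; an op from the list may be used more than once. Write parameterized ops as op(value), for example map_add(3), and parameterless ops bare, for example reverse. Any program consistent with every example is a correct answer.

filter_odd | reverse | sort_asc | filter_lt(-2) | map_add(6)

Check, running the answer program on each example:
  [-31, -19, 13] -> [-31, -19, 13] -> [13, -19, -31] -> [-31, -19, 13] -> [-31, -19] -> [-25, -13]
  [-7, -11, 32, 26, 8, 10, -39] -> [-7, -11, -39] -> [-39, -11, -7] -> [-39, -11, -7] -> [-39, -11, -7] -> [-33, -5, -1]
  [47, -7, 17, 49] -> [47, -7, 17, 49] -> [49, 17, -7, 47] -> [-7, 17, 47, 49] -> [-7] -> [-1]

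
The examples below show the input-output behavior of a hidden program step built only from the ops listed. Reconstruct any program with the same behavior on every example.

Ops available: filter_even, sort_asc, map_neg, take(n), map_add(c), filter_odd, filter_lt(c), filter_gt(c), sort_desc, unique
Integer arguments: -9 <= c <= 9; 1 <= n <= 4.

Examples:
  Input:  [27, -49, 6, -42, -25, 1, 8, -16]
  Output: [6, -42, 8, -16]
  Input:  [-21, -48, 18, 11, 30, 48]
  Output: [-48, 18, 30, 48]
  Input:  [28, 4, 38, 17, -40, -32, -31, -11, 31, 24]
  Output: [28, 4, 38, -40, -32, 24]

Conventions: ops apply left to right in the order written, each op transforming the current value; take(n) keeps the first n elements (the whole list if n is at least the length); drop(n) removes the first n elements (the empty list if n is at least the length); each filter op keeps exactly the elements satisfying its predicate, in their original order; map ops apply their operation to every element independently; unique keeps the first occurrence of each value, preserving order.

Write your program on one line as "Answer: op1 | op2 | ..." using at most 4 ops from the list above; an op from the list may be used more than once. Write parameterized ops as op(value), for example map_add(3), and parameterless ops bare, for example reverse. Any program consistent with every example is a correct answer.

map_add(3) | filter_odd | map_add(-3)

Check, running the answer program on each example:
  [27, -49, 6, -42, -25, 1, 8, -16] -> [30, -46, 9, -39, -22, 4, 11, -13] -> [9, -39, 11, -13] -> [6, -42, 8, -16]
  [-21, -48, 18, 11, 30, 48] -> [-18, -45, 21, 14, 33, 51] -> [-45, 21, 33, 51] -> [-48, 18, 30, 48]
  [28, 4, 38, 17, -40, -32, -31, -11, 31, 24] -> [31, 7, 41, 20, -37, -29, -28, -8, 34, 27] -> [31, 7, 41, -37, -29, 27] -> [28, 4, 38, -40, -32, 24]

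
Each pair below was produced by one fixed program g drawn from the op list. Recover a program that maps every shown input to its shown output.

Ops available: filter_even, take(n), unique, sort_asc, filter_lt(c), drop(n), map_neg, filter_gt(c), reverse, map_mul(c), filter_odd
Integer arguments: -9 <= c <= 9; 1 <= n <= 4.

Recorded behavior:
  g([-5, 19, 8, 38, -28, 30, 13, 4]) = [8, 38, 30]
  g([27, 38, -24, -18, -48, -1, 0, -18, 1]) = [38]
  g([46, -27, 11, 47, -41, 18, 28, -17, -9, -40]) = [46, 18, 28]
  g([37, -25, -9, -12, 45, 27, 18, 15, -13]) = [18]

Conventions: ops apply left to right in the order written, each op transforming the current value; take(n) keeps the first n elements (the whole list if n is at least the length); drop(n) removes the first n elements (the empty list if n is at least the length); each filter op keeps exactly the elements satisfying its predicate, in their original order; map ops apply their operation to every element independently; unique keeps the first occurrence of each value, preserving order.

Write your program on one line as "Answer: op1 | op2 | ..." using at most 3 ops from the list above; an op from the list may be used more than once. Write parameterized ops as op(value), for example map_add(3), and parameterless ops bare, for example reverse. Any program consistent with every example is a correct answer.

unique | filter_even | filter_gt(4)

Check, running the answer program on each example:
  [-5, 19, 8, 38, -28, 30, 13, 4] -> [-5, 19, 8, 38, -28, 30, 13, 4] -> [8, 38, -28, 30, 4] -> [8, 38, 30]
  [27, 38, -24, -18, -48, -1, 0, -18, 1] -> [27, 38, -24, -18, -48, -1, 0, 1] -> [38, -24, -18, -48, 0] -> [38]
  [46, -27, 11, 47, -41, 18, 28, -17, -9, -40] -> [46, -27, 11, 47, -41, 18, 28, -17, -9, -40] -> [46, 18, 28, -40] -> [46, 18, 28]
  [37, -25, -9, -12, 45, 27, 18, 15, -13] -> [37, -25, -9, -12, 45, 27, 18, 15, -13] -> [-12, 18] -> [18]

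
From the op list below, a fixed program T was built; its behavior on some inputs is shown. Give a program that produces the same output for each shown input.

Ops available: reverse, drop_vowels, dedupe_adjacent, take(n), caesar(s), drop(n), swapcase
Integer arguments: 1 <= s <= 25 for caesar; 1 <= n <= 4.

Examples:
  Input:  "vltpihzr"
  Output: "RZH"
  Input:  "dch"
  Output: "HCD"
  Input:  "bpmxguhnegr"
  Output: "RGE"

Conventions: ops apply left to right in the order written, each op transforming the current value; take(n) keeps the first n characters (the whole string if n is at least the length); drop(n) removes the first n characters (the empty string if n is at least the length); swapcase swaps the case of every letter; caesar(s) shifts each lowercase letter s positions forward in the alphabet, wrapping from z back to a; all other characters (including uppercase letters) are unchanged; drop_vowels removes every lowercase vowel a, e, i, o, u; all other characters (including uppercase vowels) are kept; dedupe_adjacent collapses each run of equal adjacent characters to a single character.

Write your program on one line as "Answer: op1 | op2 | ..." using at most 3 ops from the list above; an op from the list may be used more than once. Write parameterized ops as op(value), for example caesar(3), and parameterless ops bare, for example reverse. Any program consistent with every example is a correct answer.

reverse | swapcase | take(3)

Check, running the answer program on each example:
  "vltpihzr" -> "rzhiptlv" -> "RZHIPTLV" -> "RZH"
  "dch" -> "hcd" -> "HCD" -> "HCD"
  "bpmxguhnegr" -> "rgenhugxmpb" -> "RGENHUGXMPB" -> "RGE"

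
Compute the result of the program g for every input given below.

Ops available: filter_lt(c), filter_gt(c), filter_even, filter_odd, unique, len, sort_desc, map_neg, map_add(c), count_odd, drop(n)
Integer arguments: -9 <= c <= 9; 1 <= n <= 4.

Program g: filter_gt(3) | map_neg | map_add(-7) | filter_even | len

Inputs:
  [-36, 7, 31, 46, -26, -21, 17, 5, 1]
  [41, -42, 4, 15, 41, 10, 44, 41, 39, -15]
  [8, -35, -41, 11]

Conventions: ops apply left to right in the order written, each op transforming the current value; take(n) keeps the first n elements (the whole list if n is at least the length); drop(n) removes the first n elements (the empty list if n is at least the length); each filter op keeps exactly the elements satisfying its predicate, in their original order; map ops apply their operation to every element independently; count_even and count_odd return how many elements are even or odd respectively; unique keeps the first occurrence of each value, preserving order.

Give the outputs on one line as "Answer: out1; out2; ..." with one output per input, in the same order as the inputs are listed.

Execution, op by op:
  [-36, 7, 31, 46, -26, -21, 17, 5, 1] -> [7, 31, 46, 17, 5] -> [-7, -31, -46, -17, -5] -> [-14, -38, -53, -24, -12] -> [-14, -38, -24, -12] -> 4
  [41, -42, 4, 15, 41, 10, 44, 41, 39, -15] -> [41, 4, 15, 41, 10, 44, 41, 39] -> [-41, -4, -15, -41, -10, -44, -41, -39] -> [-48, -11, -22, -48, -17, -51, -48, -46] -> [-48, -22, -48, -48, -46] -> 5
  [8, -35, -41, 11] -> [8, 11] -> [-8, -11] -> [-15, -18] -> [-18] -> 1

4; 5; 1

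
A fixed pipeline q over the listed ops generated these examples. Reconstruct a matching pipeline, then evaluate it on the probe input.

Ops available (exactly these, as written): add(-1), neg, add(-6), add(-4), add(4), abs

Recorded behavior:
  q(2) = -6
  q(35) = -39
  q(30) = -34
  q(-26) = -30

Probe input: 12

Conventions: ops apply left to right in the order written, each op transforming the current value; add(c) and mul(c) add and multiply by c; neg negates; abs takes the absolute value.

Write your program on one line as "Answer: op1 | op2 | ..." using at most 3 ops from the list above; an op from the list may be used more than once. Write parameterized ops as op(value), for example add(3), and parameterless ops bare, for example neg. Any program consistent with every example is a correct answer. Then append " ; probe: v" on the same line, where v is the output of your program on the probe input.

abs | neg | add(-4) ; probe: -16

Check, running the answer program on each example:
  2 -> 2 -> -2 -> -6
  35 -> 35 -> -35 -> -39
  30 -> 30 -> -30 -> -34
  -26 -> 26 -> -26 -> -30
  probe: 12 -> 12 -> -12 -> -16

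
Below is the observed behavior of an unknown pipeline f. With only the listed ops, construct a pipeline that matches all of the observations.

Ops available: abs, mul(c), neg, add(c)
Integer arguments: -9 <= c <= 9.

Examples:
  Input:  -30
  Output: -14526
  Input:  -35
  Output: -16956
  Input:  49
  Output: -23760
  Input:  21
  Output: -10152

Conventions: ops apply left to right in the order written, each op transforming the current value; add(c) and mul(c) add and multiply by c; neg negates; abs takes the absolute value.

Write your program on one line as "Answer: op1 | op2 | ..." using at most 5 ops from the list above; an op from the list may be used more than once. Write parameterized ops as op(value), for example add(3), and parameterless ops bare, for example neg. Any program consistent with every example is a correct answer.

mul(6) | abs | mul(-9) | add(6) | mul(9)

Check, running the answer program on each example:
  -30 -> -180 -> 180 -> -1620 -> -1614 -> -14526
  -35 -> -210 -> 210 -> -1890 -> -1884 -> -16956
  49 -> 294 -> 294 -> -2646 -> -2640 -> -23760
  21 -> 126 -> 126 -> -1134 -> -1128 -> -10152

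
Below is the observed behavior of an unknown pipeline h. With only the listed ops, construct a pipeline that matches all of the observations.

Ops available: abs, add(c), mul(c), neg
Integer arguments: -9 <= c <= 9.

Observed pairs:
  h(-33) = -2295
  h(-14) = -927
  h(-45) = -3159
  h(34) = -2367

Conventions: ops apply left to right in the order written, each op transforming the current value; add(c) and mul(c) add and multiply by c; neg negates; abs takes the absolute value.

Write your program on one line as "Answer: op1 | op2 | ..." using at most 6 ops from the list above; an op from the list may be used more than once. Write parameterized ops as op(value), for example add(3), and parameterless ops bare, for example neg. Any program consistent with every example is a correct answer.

abs | mul(-8) | add(9) | abs | mul(-3) | mul(3)

Check, running the answer program on each example:
  -33 -> 33 -> -264 -> -255 -> 255 -> -765 -> -2295
  -14 -> 14 -> -112 -> -103 -> 103 -> -309 -> -927
  -45 -> 45 -> -360 -> -351 -> 351 -> -1053 -> -3159
  34 -> 34 -> -272 -> -263 -> 263 -> -789 -> -2367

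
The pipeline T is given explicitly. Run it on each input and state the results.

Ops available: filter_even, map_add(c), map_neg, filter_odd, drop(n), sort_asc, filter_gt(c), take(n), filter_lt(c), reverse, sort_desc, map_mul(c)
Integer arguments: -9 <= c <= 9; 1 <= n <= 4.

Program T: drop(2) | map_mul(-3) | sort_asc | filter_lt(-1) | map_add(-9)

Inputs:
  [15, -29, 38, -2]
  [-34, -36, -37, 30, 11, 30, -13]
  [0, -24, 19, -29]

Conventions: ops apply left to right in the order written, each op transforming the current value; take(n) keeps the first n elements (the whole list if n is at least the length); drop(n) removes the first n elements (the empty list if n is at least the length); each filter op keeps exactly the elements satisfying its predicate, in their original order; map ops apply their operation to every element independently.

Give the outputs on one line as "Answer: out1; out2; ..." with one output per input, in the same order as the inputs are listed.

Execution, op by op:
  [15, -29, 38, -2] -> [38, -2] -> [-114, 6] -> [-114, 6] -> [-114] -> [-123]
  [-34, -36, -37, 30, 11, 30, -13] -> [-37, 30, 11, 30, -13] -> [111, -90, -33, -90, 39] -> [-90, -90, -33, 39, 111] -> [-90, -90, -33] -> [-99, -99, -42]
  [0, -24, 19, -29] -> [19, -29] -> [-57, 87] -> [-57, 87] -> [-57] -> [-66]

[-123]; [-99, -99, -42]; [-66]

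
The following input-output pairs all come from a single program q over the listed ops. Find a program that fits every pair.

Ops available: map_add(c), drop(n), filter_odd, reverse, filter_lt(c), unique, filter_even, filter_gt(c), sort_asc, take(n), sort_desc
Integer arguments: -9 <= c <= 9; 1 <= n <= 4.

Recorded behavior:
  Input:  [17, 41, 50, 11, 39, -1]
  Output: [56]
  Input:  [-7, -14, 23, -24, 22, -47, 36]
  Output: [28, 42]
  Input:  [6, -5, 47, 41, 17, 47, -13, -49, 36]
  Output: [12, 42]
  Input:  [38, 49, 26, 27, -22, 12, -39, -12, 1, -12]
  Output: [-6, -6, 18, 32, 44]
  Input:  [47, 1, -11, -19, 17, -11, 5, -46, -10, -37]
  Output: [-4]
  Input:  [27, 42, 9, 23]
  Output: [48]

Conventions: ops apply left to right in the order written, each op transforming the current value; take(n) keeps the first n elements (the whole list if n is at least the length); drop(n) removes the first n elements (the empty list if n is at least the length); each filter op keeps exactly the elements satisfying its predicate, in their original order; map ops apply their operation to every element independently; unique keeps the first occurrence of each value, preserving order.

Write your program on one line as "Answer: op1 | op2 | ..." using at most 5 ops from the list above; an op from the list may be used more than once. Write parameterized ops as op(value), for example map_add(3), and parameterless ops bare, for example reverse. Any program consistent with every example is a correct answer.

filter_even | sort_asc | map_add(6) | filter_gt(-7)

Check, running the answer program on each example:
  [17, 41, 50, 11, 39, -1] -> [50] -> [50] -> [56] -> [56]
  [-7, -14, 23, -24, 22, -47, 36] -> [-14, -24, 22, 36] -> [-24, -14, 22, 36] -> [-18, -8, 28, 42] -> [28, 42]
  [6, -5, 47, 41, 17, 47, -13, -49, 36] -> [6, 36] -> [6, 36] -> [12, 42] -> [12, 42]
  [38, 49, 26, 27, -22, 12, -39, -12, 1, -12] -> [38, 26, -22, 12, -12, -12] -> [-22, -12, -12, 12, 26, 38] -> [-16, -6, -6, 18, 32, 44] -> [-6, -6, 18, 32, 44]
  [47, 1, -11, -19, 17, -11, 5, -46, -10, -37] -> [-46, -10] -> [-46, -10] -> [-40, -4] -> [-4]
  [27, 42, 9, 23] -> [42] -> [42] -> [48] -> [48]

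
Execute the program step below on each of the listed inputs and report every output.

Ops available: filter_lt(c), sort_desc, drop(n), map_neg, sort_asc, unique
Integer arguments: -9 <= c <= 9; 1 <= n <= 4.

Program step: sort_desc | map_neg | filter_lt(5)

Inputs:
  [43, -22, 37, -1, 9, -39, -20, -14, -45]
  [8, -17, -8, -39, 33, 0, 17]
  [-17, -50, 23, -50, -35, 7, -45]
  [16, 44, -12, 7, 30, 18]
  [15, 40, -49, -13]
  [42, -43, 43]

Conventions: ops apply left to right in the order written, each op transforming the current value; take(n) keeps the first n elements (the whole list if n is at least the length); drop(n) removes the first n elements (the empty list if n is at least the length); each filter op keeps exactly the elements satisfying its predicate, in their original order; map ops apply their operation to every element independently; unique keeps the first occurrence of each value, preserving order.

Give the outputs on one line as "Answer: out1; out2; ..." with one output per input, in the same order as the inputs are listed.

[-43, -37, -9, 1]; [-33, -17, -8, 0]; [-23, -7]; [-44, -30, -18, -16, -7]; [-40, -15]; [-43, -42]

Execution, op by op:
  [43, -22, 37, -1, 9, -39, -20, -14, -45] -> [43, 37, 9, -1, -14, -20, -22, -39, -45] -> [-43, -37, -9, 1, 14, 20, 22, 39, 45] -> [-43, -37, -9, 1]
  [8, -17, -8, -39, 33, 0, 17] -> [33, 17, 8, 0, -8, -17, -39] -> [-33, -17, -8, 0, 8, 17, 39] -> [-33, -17, -8, 0]
  [-17, -50, 23, -50, -35, 7, -45] -> [23, 7, -17, -35, -45, -50, -50] -> [-23, -7, 17, 35, 45, 50, 50] -> [-23, -7]
  [16, 44, -12, 7, 30, 18] -> [44, 30, 18, 16, 7, -12] -> [-44, -30, -18, -16, -7, 12] -> [-44, -30, -18, -16, -7]
  [15, 40, -49, -13] -> [40, 15, -13, -49] -> [-40, -15, 13, 49] -> [-40, -15]
  [42, -43, 43] -> [43, 42, -43] -> [-43, -42, 43] -> [-43, -42]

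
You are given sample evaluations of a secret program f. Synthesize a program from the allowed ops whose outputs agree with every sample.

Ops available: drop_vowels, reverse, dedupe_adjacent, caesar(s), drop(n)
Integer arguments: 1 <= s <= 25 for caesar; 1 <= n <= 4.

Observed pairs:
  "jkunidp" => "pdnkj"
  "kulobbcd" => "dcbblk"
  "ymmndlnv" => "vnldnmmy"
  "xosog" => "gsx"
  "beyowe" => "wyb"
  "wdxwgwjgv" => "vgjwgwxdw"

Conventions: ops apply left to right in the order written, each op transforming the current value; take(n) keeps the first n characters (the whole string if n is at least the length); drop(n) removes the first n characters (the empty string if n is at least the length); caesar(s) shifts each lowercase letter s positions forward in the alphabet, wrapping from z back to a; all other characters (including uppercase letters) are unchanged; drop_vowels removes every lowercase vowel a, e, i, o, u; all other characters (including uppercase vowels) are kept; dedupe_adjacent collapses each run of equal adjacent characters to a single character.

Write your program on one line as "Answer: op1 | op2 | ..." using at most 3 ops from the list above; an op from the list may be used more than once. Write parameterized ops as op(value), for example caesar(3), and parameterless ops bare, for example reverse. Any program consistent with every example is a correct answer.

drop_vowels | reverse

Check, running the answer program on each example:
  "jkunidp" -> "jkndp" -> "pdnkj"
  "kulobbcd" -> "klbbcd" -> "dcbblk"
  "ymmndlnv" -> "ymmndlnv" -> "vnldnmmy"
  "xosog" -> "xsg" -> "gsx"
  "beyowe" -> "byw" -> "wyb"
  "wdxwgwjgv" -> "wdxwgwjgv" -> "vgjwgwxdw"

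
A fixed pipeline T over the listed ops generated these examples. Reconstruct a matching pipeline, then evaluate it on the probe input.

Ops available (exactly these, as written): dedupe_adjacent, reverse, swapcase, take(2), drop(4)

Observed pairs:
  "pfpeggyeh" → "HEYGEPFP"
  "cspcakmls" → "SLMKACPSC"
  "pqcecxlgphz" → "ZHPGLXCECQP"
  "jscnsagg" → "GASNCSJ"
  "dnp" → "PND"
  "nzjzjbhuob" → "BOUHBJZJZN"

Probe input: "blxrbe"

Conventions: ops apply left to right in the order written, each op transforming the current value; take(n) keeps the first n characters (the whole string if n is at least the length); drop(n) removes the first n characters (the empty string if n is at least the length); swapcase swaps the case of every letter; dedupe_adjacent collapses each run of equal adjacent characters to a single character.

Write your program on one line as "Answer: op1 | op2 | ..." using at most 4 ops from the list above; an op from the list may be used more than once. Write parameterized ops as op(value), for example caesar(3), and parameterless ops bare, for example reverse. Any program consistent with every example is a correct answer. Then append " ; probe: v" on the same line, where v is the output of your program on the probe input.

reverse | swapcase | dedupe_adjacent ; probe: "EBRXLB"

Check, running the answer program on each example:
  "pfpeggyeh" -> "heyggepfp" -> "HEYGGEPFP" -> "HEYGEPFP"
  "cspcakmls" -> "slmkacpsc" -> "SLMKACPSC" -> "SLMKACPSC"
  "pqcecxlgphz" -> "zhpglxcecqp" -> "ZHPGLXCECQP" -> "ZHPGLXCECQP"
  "jscnsagg" -> "ggasncsj" -> "GGASNCSJ" -> "GASNCSJ"
  "dnp" -> "pnd" -> "PND" -> "PND"
  "nzjzjbhuob" -> "bouhbjzjzn" -> "BOUHBJZJZN" -> "BOUHBJZJZN"
  probe: "blxrbe" -> "ebrxlb" -> "EBRXLB" -> "EBRXLB"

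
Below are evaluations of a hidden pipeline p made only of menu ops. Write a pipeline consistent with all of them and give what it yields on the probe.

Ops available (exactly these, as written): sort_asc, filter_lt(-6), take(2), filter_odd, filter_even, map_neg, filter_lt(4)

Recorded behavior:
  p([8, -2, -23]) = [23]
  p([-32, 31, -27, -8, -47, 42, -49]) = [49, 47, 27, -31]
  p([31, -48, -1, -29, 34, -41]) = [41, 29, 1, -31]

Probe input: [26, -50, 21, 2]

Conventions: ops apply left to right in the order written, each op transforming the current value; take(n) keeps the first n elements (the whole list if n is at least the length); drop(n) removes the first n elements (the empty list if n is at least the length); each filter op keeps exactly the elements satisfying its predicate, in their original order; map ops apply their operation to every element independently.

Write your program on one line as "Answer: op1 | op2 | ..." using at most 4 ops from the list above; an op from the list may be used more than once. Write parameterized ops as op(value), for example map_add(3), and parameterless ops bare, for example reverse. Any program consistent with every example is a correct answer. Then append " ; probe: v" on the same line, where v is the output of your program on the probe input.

sort_asc | filter_odd | map_neg ; probe: [-21]

Check, running the answer program on each example:
  [8, -2, -23] -> [-23, -2, 8] -> [-23] -> [23]
  [-32, 31, -27, -8, -47, 42, -49] -> [-49, -47, -32, -27, -8, 31, 42] -> [-49, -47, -27, 31] -> [49, 47, 27, -31]
  [31, -48, -1, -29, 34, -41] -> [-48, -41, -29, -1, 31, 34] -> [-41, -29, -1, 31] -> [41, 29, 1, -31]
  probe: [26, -50, 21, 2] -> [-50, 2, 21, 26] -> [21] -> [-21]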